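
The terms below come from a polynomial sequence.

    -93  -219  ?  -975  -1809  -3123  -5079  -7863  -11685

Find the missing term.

Using the last 6 terms:
D1: -834  -1314  -1956  -2784  -3822
D2: -480  -642  -828  -1038
D3: -162  -186  -210
D4: -24  -24
Constant fourth difference = -24.
Extend backward: -162 + 24 = -138;  -480 + 138 = -342;  -834 + 342 = -492;  -975 + 492 = -483

-483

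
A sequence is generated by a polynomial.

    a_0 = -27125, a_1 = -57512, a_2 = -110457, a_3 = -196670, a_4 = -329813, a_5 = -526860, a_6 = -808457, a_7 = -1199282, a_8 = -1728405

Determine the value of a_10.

-30387, -52945, -86213, -133143, -197047, -281597, -390825, -529123
-22558, -33268, -46930, -63904, -84550, -109228, -138298
-10710, -13662, -16974, -20646, -24678, -29070
-2952, -3312, -3672, -4032, -4392
-360, -360, -360, -360
Fifth differences constant at -360.
-4392 − 360 = -4752;  -29070 − 4752 = -33822;  -138298 − 33822 = -172120;  -529123 − 172120 = -701243;  -1728405 − 701243 = -2429648
-4752 − 360 = -5112;  -33822 − 5112 = -38934;  -172120 − 38934 = -211054;  -701243 − 211054 = -912297;  -2429648 − 912297 = -3341945

-3341945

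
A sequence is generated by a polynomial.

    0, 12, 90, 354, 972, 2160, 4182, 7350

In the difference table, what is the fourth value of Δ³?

264

Δ: 12, 78, 264, 618, 1188, 2022, 3168
Δ²: 66, 186, 354, 570, 834, 1146
Δ³: 120, 168, 216, 264, 312
Δ⁴: 48, 48, 48, 48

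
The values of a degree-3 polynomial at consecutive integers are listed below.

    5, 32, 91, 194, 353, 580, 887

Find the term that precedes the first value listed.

-2

27, 59, 103, 159, 227, 307
32, 44, 56, 68, 80
12, 12, 12, 12
The third differences are constant at 12.
Work back: 32 − 12 = 20;  27 − 20 = 7;  5 − 7 = -2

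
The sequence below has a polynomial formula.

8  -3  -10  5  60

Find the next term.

-11, -7, 15, 55
4, 22, 40
18, 18
The third differences are constant (18).
40 + 18 = 58;  55 + 58 = 113;  60 + 113 = 173

173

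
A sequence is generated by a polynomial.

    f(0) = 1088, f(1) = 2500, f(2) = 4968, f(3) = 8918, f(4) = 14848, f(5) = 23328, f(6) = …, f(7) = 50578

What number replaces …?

Using the first 6 terms:
Δ: 1412, 2468, 3950, 5930, 8480
Δ²: 1056, 1482, 1980, 2550
Δ³: 426, 498, 570
Δ⁴: 72, 72
Constant fourth difference = 72.
Extend forward: 570 + 72 = 642;  2550 + 642 = 3192;  8480 + 3192 = 11672;  23328 + 11672 = 35000

35000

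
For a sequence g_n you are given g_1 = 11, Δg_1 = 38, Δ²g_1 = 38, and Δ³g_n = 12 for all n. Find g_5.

Build the table forward from the leading diagonal:
D3: 12, 12, 12, 12, 12
D2: 38, 50, 62, 74, 86
D1: 38, 76, 126, 188, 262
g: 11, 49, 125, 251, 439

439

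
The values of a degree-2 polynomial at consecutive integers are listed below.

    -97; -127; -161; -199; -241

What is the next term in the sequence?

-287

Δ: -30, -34, -38, -42
Δ²: -4, -4, -4
The second differences are constant (-4).
-42 − 4 = -46;  -241 − 46 = -287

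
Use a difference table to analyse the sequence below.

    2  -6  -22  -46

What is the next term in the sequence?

D1: -8 , -16 , -24
D2: -8 , -8
Second differences constant at -8.
-24 − 8 = -32;  -46 − 32 = -78

-78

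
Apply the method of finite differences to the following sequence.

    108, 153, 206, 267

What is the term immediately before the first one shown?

Δ: 45  53  61
Δ²: 8  8
The second differences are constant at 8.
Work back: 45 − 8 = 37;  108 − 37 = 71

71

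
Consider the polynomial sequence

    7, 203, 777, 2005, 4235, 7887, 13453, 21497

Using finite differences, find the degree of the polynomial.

D1: 196, 574, 1228, 2230, 3652, 5566, 8044
D2: 378, 654, 1002, 1422, 1914, 2478
D3: 276, 348, 420, 492, 564
D4: 72, 72, 72, 72
The fourth differences are constant, so the polynomial has degree 4.

4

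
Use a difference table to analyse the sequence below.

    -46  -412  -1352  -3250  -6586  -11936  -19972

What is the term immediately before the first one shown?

34

First differences: -366, -940, -1898, -3336, -5350, -8036
Second differences: -574, -958, -1438, -2014, -2686
Third differences: -384, -480, -576, -672
Fourth differences: -96, -96, -96
The fourth differences are constant at -96.
Work back: -384 + 96 = -288;  -574 + 288 = -286;  -366 + 286 = -80;  -46 + 80 = 34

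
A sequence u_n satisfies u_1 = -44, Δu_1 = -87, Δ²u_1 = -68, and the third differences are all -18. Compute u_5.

-872

Build the table forward from the leading diagonal:
Third differences: -18  -18  -18  -18  -18
Second differences: -68  -86  -104  -122  -140
First differences: -87  -155  -241  -345  -467
u: -44  -131  -286  -527  -872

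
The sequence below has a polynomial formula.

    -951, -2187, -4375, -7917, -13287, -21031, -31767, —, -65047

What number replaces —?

-46185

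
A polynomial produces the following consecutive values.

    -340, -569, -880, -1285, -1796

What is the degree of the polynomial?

3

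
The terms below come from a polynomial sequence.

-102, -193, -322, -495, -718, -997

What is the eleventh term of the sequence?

-91, -129, -173, -223, -279
-38, -44, -50, -56
-6, -6, -6
Constant third difference = -6, so extend:
-56 − 6 = -62;  -279 − 62 = -341;  -997 − 341 = -1338
-62 − 6 = -68;  -341 − 68 = -409;  -1338 − 409 = -1747
-68 − 6 = -74;  -409 − 74 = -483;  -1747 − 483 = -2230
-74 − 6 = -80;  -483 − 80 = -563;  -2230 − 563 = -2793
-80 − 6 = -86;  -563 − 86 = -649;  -2793 − 649 = -3442

-3442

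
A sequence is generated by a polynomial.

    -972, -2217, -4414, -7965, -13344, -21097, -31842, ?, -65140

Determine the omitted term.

Using the first 7 terms:
D1: -1245  -2197  -3551  -5379  -7753  -10745
D2: -952  -1354  -1828  -2374  -2992
D3: -402  -474  -546  -618
D4: -72  -72  -72
Constant fourth difference = -72.
Extend forward: -618 − 72 = -690;  -2992 − 690 = -3682;  -10745 − 3682 = -14427;  -31842 − 14427 = -46269

-46269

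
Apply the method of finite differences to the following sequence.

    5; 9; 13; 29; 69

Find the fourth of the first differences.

Δ: 4, 4, 16, 40
Δ²: 0, 12, 24
Δ³: 12, 12

40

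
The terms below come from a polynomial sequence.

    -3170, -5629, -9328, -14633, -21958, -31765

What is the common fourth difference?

-48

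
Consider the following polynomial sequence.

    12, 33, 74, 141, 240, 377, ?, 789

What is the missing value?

558

Using the first 6 terms:
First differences: 21  41  67  99  137
Second differences: 20  26  32  38
Third differences: 6  6  6
Constant third difference = 6.
Extend forward: 38 + 6 = 44;  137 + 44 = 181;  377 + 181 = 558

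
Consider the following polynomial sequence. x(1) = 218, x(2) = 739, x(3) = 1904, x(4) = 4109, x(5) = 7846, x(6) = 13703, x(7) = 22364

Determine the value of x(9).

51314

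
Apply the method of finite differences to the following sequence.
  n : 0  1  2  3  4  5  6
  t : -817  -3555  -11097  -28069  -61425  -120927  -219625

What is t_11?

D1: -2738, -7542, -16972, -33356, -59502, -98698
D2: -4804, -9430, -16384, -26146, -39196
D3: -4626, -6954, -9762, -13050
D4: -2328, -2808, -3288
D5: -480, -480
Constant fifth difference = -480, so extend:
-3288 − 480 = -3768;  -13050 − 3768 = -16818;  -39196 − 16818 = -56014;  -98698 − 56014 = -154712;  -219625 − 154712 = -374337
-3768 − 480 = -4248;  -16818 − 4248 = -21066;  -56014 − 21066 = -77080;  -154712 − 77080 = -231792;  -374337 − 231792 = -606129
-4248 − 480 = -4728;  -21066 − 4728 = -25794;  -77080 − 25794 = -102874;  -231792 − 102874 = -334666;  -606129 − 334666 = -940795
-4728 − 480 = -5208;  -25794 − 5208 = -31002;  -102874 − 31002 = -133876;  -334666 − 133876 = -468542;  -940795 − 468542 = -1409337
-5208 − 480 = -5688;  -31002 − 5688 = -36690;  -133876 − 36690 = -170566;  -468542 − 170566 = -639108;  -1409337 − 639108 = -2048445

-2048445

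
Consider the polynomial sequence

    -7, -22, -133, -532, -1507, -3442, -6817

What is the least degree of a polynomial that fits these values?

4

-15, -111, -399, -975, -1935, -3375
-96, -288, -576, -960, -1440
-192, -288, -384, -480
-96, -96, -96
The fourth differences are constant, so the polynomial has degree 4.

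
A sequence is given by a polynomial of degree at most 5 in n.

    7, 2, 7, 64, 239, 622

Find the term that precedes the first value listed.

First differences: -5  5  57  175  383
Second differences: 10  52  118  208
Third differences: 42  66  90
Fourth differences: 24  24
The fourth differences are constant at 24.
Work back: 42 − 24 = 18;  10 − 18 = -8;  -5 + 8 = 3;  7 − 3 = 4

4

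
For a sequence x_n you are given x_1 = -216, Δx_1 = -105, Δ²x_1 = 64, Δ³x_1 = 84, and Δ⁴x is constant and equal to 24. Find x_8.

Build the table forward from the leading diagonal:
Δ⁴: 24  24  24  24  24  24  24  24
Δ³: 84  108  132  156  180  204  228  252
Δ²: 64  148  256  388  544  724  928  1156
Δ: -105  -41  107  363  751  1295  2019  2947
x: -216  -321  -362  -255  108  859  2154  4173

4173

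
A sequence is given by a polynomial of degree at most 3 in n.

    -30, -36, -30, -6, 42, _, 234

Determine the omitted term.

120

Using the first 5 terms:
-6, 6, 24, 48
12, 18, 24
6, 6
Constant third difference = 6.
Extend forward: 24 + 6 = 30;  48 + 30 = 78;  42 + 78 = 120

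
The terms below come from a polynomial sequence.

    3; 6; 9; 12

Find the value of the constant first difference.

First differences: 3, 3, 3

3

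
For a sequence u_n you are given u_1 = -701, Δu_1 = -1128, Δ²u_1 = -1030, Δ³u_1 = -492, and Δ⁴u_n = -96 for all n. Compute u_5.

Build the table forward from the leading diagonal:
Δ⁴: -96, -96, -96, -96, -96
Δ³: -492, -588, -684, -780, -876
Δ²: -1030, -1522, -2110, -2794, -3574
Δ: -1128, -2158, -3680, -5790, -8584
u: -701, -1829, -3987, -7667, -13457

-13457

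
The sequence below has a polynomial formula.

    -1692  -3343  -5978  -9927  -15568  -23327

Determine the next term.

First differences: -1651 , -2635 , -3949 , -5641 , -7759
Second differences: -984 , -1314 , -1692 , -2118
Third differences: -330 , -378 , -426
Fourth differences: -48 , -48
Fourth differences constant at -48.
-426 − 48 = -474;  -2118 − 474 = -2592;  -7759 − 2592 = -10351;  -23327 − 10351 = -33678

-33678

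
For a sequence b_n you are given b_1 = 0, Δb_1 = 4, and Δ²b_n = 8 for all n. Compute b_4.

36

Build the table forward from the leading diagonal:
Second differences: 8  8  8  8
First differences: 4  12  20  28
b: 0  4  16  36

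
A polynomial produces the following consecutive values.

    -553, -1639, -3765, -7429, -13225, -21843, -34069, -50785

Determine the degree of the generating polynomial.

D1: -1086, -2126, -3664, -5796, -8618, -12226, -16716
D2: -1040, -1538, -2132, -2822, -3608, -4490
D3: -498, -594, -690, -786, -882
D4: -96, -96, -96, -96
The fourth differences are constant, so the polynomial has degree 4.

4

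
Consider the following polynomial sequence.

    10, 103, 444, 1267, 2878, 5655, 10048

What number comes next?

D1: 93  341  823  1611  2777  4393
D2: 248  482  788  1166  1616
D3: 234  306  378  450
D4: 72  72  72
Constant fourth difference = 72, so extend:
450 + 72 = 522;  1616 + 522 = 2138;  4393 + 2138 = 6531;  10048 + 6531 = 16579

16579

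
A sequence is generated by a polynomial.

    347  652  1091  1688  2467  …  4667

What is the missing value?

Using the first 5 terms:
D1: 305, 439, 597, 779
D2: 134, 158, 182
D3: 24, 24
Constant third difference = 24.
Extend forward: 182 + 24 = 206;  779 + 206 = 985;  2467 + 985 = 3452

3452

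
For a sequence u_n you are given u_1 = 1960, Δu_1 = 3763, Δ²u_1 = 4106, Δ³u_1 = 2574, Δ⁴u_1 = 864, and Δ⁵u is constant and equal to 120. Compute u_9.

Build the table forward from the leading diagonal:
D5: 120  120  120  120  120  120  120  120  120
D4: 864  984  1104  1224  1344  1464  1584  1704  1824
D3: 2574  3438  4422  5526  6750  8094  9558  11142  12846
D2: 4106  6680  10118  14540  20066  26816  34910  44468  55610
D1: 3763  7869  14549  24667  39207  59273  86089  120999  165467
u: 1960  5723  13592  28141  52808  92015  151288  237377  358376

358376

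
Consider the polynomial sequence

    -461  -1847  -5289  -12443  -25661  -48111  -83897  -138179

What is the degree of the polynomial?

5

-1386, -3442, -7154, -13218, -22450, -35786, -54282
-2056, -3712, -6064, -9232, -13336, -18496
-1656, -2352, -3168, -4104, -5160
-696, -816, -936, -1056
-120, -120, -120
The fifth differences are constant, so the polynomial has degree 5.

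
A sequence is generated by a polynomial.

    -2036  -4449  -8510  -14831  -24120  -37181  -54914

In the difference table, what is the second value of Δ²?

-2260

First differences: -2413, -4061, -6321, -9289, -13061, -17733
Second differences: -1648, -2260, -2968, -3772, -4672
Third differences: -612, -708, -804, -900
Fourth differences: -96, -96, -96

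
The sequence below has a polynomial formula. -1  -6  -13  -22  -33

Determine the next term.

D1: -5 , -7 , -9 , -11
D2: -2 , -2 , -2
Constant second difference = -2, so extend:
-11 − 2 = -13;  -33 − 13 = -46

-46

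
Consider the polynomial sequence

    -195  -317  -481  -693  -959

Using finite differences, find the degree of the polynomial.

D1: -122, -164, -212, -266
D2: -42, -48, -54
D3: -6, -6
The third differences are constant, so the polynomial has degree 3.

3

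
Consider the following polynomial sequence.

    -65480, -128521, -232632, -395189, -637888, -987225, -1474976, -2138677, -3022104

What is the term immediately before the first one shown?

-29973

-63041  -104111  -162557  -242699  -349337  -487751  -663701  -883427
-41070  -58446  -80142  -106638  -138414  -175950  -219726
-17376  -21696  -26496  -31776  -37536  -43776
-4320  -4800  -5280  -5760  -6240
-480  -480  -480  -480
The fifth differences are constant at -480.
Work back: -4320 + 480 = -3840;  -17376 + 3840 = -13536;  -41070 + 13536 = -27534;  -63041 + 27534 = -35507;  -65480 + 35507 = -29973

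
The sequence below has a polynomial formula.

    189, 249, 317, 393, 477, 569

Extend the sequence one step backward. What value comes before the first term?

137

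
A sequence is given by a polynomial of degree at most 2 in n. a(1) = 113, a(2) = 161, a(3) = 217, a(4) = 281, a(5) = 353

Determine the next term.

433

Δ: 48, 56, 64, 72
Δ²: 8, 8, 8
Second differences constant at 8.
72 + 8 = 80;  353 + 80 = 433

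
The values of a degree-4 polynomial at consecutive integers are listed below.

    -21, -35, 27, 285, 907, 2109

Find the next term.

4155

Δ: -14, 62, 258, 622, 1202
Δ²: 76, 196, 364, 580
Δ³: 120, 168, 216
Δ⁴: 48, 48
Constant fourth difference = 48, so extend:
216 + 48 = 264;  580 + 264 = 844;  1202 + 844 = 2046;  2109 + 2046 = 4155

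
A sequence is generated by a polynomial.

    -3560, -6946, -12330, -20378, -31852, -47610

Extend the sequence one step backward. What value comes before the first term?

D1: -3386, -5384, -8048, -11474, -15758
D2: -1998, -2664, -3426, -4284
D3: -666, -762, -858
D4: -96, -96
The fourth differences are constant at -96.
Work back: -666 + 96 = -570;  -1998 + 570 = -1428;  -3386 + 1428 = -1958;  -3560 + 1958 = -1602

-1602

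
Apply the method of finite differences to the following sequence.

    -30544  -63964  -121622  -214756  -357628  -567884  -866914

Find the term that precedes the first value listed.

-12788

First differences: -33420  -57658  -93134  -142872  -210256  -299030
Second differences: -24238  -35476  -49738  -67384  -88774
Third differences: -11238  -14262  -17646  -21390
Fourth differences: -3024  -3384  -3744
Fifth differences: -360  -360
The fifth differences are constant at -360.
Work back: -3024 + 360 = -2664;  -11238 + 2664 = -8574;  -24238 + 8574 = -15664;  -33420 + 15664 = -17756;  -30544 + 17756 = -12788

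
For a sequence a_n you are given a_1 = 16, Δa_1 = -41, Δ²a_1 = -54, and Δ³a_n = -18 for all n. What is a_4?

-287

Build the table forward from the leading diagonal:
D3: -18, -18, -18, -18
D2: -54, -72, -90, -108
D1: -41, -95, -167, -257
a: 16, -25, -120, -287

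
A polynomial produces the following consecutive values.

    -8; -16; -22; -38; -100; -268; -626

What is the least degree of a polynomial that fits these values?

D1: -8, -6, -16, -62, -168, -358
D2: 2, -10, -46, -106, -190
D3: -12, -36, -60, -84
D4: -24, -24, -24
The fourth differences are constant, so the polynomial has degree 4.

4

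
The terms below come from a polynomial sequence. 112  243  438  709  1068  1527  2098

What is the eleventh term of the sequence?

5742

131, 195, 271, 359, 459, 571
64, 76, 88, 100, 112
12, 12, 12, 12
Third differences constant at 12.
112 + 12 = 124;  571 + 124 = 695;  2098 + 695 = 2793
124 + 12 = 136;  695 + 136 = 831;  2793 + 831 = 3624
136 + 12 = 148;  831 + 148 = 979;  3624 + 979 = 4603
148 + 12 = 160;  979 + 160 = 1139;  4603 + 1139 = 5742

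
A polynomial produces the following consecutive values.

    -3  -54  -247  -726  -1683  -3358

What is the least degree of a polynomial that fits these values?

Δ: -51, -193, -479, -957, -1675
Δ²: -142, -286, -478, -718
Δ³: -144, -192, -240
Δ⁴: -48, -48
The fourth differences are constant, so the polynomial has degree 4.

4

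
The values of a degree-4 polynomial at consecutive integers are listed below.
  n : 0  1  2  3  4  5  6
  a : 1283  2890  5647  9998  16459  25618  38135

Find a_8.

First differences: 1607, 2757, 4351, 6461, 9159, 12517
Second differences: 1150, 1594, 2110, 2698, 3358
Third differences: 444, 516, 588, 660
Fourth differences: 72, 72, 72
Constant fourth difference = 72, so extend:
660 + 72 = 732;  3358 + 732 = 4090;  12517 + 4090 = 16607;  38135 + 16607 = 54742
732 + 72 = 804;  4090 + 804 = 4894;  16607 + 4894 = 21501;  54742 + 21501 = 76243

76243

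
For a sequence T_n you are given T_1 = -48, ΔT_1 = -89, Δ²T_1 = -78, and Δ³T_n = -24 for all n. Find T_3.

Build the table forward from the leading diagonal:
Δ³: -24  -24  -24
Δ²: -78  -102  -126
Δ: -89  -167  -269
T: -48  -137  -304

-304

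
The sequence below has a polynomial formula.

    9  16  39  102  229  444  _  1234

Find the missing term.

Using the first 6 terms:
Δ: 7, 23, 63, 127, 215
Δ²: 16, 40, 64, 88
Δ³: 24, 24, 24
Constant third difference = 24.
Extend forward: 88 + 24 = 112;  215 + 112 = 327;  444 + 327 = 771

771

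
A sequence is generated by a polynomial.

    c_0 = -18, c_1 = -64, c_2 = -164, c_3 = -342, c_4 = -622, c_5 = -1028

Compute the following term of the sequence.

Δ: -46  -100  -178  -280  -406
Δ²: -54  -78  -102  -126
Δ³: -24  -24  -24
Constant third difference = -24, so extend:
-126 − 24 = -150;  -406 − 150 = -556;  -1028 − 556 = -1584

-1584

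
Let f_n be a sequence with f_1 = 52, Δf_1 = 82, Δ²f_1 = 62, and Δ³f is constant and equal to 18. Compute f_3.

278

Build the table forward from the leading diagonal:
Δ³: 18, 18, 18
Δ²: 62, 80, 98
Δ: 82, 144, 224
f: 52, 134, 278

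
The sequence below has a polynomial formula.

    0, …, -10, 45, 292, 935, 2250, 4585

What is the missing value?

-5

Using the last 6 terms:
Δ: 55  247  643  1315  2335
Δ²: 192  396  672  1020
Δ³: 204  276  348
Δ⁴: 72  72
Constant fourth difference = 72.
Extend backward: 204 − 72 = 132;  192 − 132 = 60;  55 − 60 = -5;  -10 + 5 = -5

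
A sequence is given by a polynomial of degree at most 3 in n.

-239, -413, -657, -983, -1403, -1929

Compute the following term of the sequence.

Δ: -174, -244, -326, -420, -526
Δ²: -70, -82, -94, -106
Δ³: -12, -12, -12
Constant third difference = -12, so extend:
-106 − 12 = -118;  -526 − 118 = -644;  -1929 − 644 = -2573

-2573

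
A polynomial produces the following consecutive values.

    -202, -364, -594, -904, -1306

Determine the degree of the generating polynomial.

3

D1: -162, -230, -310, -402
D2: -68, -80, -92
D3: -12, -12
The third differences are constant, so the polynomial has degree 3.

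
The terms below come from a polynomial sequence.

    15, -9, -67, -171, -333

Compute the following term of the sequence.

D1: -24, -58, -104, -162
D2: -34, -46, -58
D3: -12, -12
Third differences constant at -12.
-58 − 12 = -70;  -162 − 70 = -232;  -333 − 232 = -565

-565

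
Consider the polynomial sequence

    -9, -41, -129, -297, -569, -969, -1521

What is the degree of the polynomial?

-32, -88, -168, -272, -400, -552
-56, -80, -104, -128, -152
-24, -24, -24, -24
The third differences are constant, so the polynomial has degree 3.

3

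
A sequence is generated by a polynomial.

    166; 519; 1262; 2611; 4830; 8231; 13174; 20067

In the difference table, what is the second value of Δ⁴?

48

First differences: 353, 743, 1349, 2219, 3401, 4943, 6893
Second differences: 390, 606, 870, 1182, 1542, 1950
Third differences: 216, 264, 312, 360, 408
Fourth differences: 48, 48, 48, 48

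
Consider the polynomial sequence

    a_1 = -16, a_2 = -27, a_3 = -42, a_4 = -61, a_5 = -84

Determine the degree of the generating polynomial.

First differences: -11, -15, -19, -23
Second differences: -4, -4, -4
The second differences are constant, so the polynomial has degree 2.

2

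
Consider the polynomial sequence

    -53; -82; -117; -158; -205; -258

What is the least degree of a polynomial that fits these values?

2

First differences: -29, -35, -41, -47, -53
Second differences: -6, -6, -6, -6
The second differences are constant, so the polynomial has degree 2.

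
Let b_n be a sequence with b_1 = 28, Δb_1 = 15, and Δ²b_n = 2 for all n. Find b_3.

60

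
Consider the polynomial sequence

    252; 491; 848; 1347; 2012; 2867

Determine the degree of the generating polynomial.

3

239, 357, 499, 665, 855
118, 142, 166, 190
24, 24, 24
The third differences are constant, so the polynomial has degree 3.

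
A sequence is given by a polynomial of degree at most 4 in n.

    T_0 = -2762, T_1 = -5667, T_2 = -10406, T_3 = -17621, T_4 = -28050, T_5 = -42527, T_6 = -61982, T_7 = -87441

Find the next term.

-2905  -4739  -7215  -10429  -14477  -19455  -25459
-1834  -2476  -3214  -4048  -4978  -6004
-642  -738  -834  -930  -1026
-96  -96  -96  -96
The fourth differences are constant (-96).
-1026 − 96 = -1122;  -6004 − 1122 = -7126;  -25459 − 7126 = -32585;  -87441 − 32585 = -120026

-120026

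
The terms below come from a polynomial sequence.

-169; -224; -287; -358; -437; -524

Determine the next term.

D1: -55, -63, -71, -79, -87
D2: -8, -8, -8, -8
Second differences constant at -8.
-87 − 8 = -95;  -524 − 95 = -619

-619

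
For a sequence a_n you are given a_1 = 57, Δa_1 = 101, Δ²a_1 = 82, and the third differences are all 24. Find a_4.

Build the table forward from the leading diagonal:
Third differences: 24, 24, 24, 24
Second differences: 82, 106, 130, 154
First differences: 101, 183, 289, 419
a: 57, 158, 341, 630

630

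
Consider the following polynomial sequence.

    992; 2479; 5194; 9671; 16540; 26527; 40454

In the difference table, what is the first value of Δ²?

First differences: 1487, 2715, 4477, 6869, 9987, 13927
Second differences: 1228, 1762, 2392, 3118, 3940
Third differences: 534, 630, 726, 822
Fourth differences: 96, 96, 96

1228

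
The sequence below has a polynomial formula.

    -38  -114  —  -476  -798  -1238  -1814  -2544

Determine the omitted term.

Using the last 5 terms:
Δ: -322, -440, -576, -730
Δ²: -118, -136, -154
Δ³: -18, -18
Constant third difference = -18.
Extend backward: -118 + 18 = -100;  -322 + 100 = -222;  -476 + 222 = -254

-254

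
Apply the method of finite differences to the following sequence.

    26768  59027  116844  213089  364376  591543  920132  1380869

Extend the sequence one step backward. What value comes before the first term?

10461

First differences: 32259  57817  96245  151287  227167  328589  460737
Second differences: 25558  38428  55042  75880  101422  132148
Third differences: 12870  16614  20838  25542  30726
Fourth differences: 3744  4224  4704  5184
Fifth differences: 480  480  480
The fifth differences are constant at 480.
Work back: 3744 − 480 = 3264;  12870 − 3264 = 9606;  25558 − 9606 = 15952;  32259 − 15952 = 16307;  26768 − 16307 = 10461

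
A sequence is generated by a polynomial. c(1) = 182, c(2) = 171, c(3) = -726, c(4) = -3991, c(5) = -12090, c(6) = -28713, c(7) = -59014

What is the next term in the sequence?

First differences: -11, -897, -3265, -8099, -16623, -30301
Second differences: -886, -2368, -4834, -8524, -13678
Third differences: -1482, -2466, -3690, -5154
Fourth differences: -984, -1224, -1464
Fifth differences: -240, -240
Constant fifth difference = -240, so extend:
-1464 − 240 = -1704;  -5154 − 1704 = -6858;  -13678 − 6858 = -20536;  -30301 − 20536 = -50837;  -59014 − 50837 = -109851

-109851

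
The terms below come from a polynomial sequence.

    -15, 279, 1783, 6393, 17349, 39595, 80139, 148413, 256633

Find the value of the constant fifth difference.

D1: 294, 1504, 4610, 10956, 22246, 40544, 68274, 108220
D2: 1210, 3106, 6346, 11290, 18298, 27730, 39946
D3: 1896, 3240, 4944, 7008, 9432, 12216
D4: 1344, 1704, 2064, 2424, 2784
D5: 360, 360, 360, 360

360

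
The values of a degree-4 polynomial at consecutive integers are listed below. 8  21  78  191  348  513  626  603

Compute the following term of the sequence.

336

First differences: 13 , 57 , 113 , 157 , 165 , 113 , -23
Second differences: 44 , 56 , 44 , 8 , -52 , -136
Third differences: 12 , -12 , -36 , -60 , -84
Fourth differences: -24 , -24 , -24 , -24
The fourth differences are constant (-24).
-84 − 24 = -108;  -136 − 108 = -244;  -23 − 244 = -267;  603 − 267 = 336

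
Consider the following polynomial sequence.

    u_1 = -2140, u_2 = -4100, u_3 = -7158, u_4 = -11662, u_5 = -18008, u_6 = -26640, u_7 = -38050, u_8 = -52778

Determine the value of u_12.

-157350

D1: -1960 , -3058 , -4504 , -6346 , -8632 , -11410 , -14728
D2: -1098 , -1446 , -1842 , -2286 , -2778 , -3318
D3: -348 , -396 , -444 , -492 , -540
D4: -48 , -48 , -48 , -48
Constant fourth difference = -48, so extend:
-540 − 48 = -588;  -3318 − 588 = -3906;  -14728 − 3906 = -18634;  -52778 − 18634 = -71412
-588 − 48 = -636;  -3906 − 636 = -4542;  -18634 − 4542 = -23176;  -71412 − 23176 = -94588
-636 − 48 = -684;  -4542 − 684 = -5226;  -23176 − 5226 = -28402;  -94588 − 28402 = -122990
-684 − 48 = -732;  -5226 − 732 = -5958;  -28402 − 5958 = -34360;  -122990 − 34360 = -157350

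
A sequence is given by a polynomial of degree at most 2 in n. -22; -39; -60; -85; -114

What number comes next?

Δ: -17 , -21 , -25 , -29
Δ²: -4 , -4 , -4
Second differences constant at -4.
-29 − 4 = -33;  -114 − 33 = -147

-147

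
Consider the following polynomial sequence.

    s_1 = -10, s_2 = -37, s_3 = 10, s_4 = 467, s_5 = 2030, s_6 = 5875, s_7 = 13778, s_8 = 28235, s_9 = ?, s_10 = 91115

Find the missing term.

Using the first 8 terms:
First differences: -27  47  457  1563  3845  7903  14457
Second differences: 74  410  1106  2282  4058  6554
Third differences: 336  696  1176  1776  2496
Fourth differences: 360  480  600  720
Fifth differences: 120  120  120
Constant fifth difference = 120.
Extend forward: 720 + 120 = 840;  2496 + 840 = 3336;  6554 + 3336 = 9890;  14457 + 9890 = 24347;  28235 + 24347 = 52582

52582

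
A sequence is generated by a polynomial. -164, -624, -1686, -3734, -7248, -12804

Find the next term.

-460  -1062  -2048  -3514  -5556
-602  -986  -1466  -2042
-384  -480  -576
-96  -96
Constant fourth difference = -96, so extend:
-576 − 96 = -672;  -2042 − 672 = -2714;  -5556 − 2714 = -8270;  -12804 − 8270 = -21074

-21074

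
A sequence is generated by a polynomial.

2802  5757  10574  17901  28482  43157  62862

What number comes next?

Δ: 2955 , 4817 , 7327 , 10581 , 14675 , 19705
Δ²: 1862 , 2510 , 3254 , 4094 , 5030
Δ³: 648 , 744 , 840 , 936
Δ⁴: 96 , 96 , 96
The fourth differences are constant (96).
936 + 96 = 1032;  5030 + 1032 = 6062;  19705 + 6062 = 25767;  62862 + 25767 = 88629

88629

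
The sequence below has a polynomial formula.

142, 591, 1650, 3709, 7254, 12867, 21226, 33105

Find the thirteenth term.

179110

First differences: 449  1059  2059  3545  5613  8359  11879
Second differences: 610  1000  1486  2068  2746  3520
Third differences: 390  486  582  678  774
Fourth differences: 96  96  96  96
The fourth differences are constant (96).
774 + 96 = 870;  3520 + 870 = 4390;  11879 + 4390 = 16269;  33105 + 16269 = 49374
870 + 96 = 966;  4390 + 966 = 5356;  16269 + 5356 = 21625;  49374 + 21625 = 70999
966 + 96 = 1062;  5356 + 1062 = 6418;  21625 + 6418 = 28043;  70999 + 28043 = 99042
1062 + 96 = 1158;  6418 + 1158 = 7576;  28043 + 7576 = 35619;  99042 + 35619 = 134661
1158 + 96 = 1254;  7576 + 1254 = 8830;  35619 + 8830 = 44449;  134661 + 44449 = 179110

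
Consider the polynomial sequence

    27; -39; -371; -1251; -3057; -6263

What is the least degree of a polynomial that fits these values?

Δ: -66, -332, -880, -1806, -3206
Δ²: -266, -548, -926, -1400
Δ³: -282, -378, -474
Δ⁴: -96, -96
The fourth differences are constant, so the polynomial has degree 4.

4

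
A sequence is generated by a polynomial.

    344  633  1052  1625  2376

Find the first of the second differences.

130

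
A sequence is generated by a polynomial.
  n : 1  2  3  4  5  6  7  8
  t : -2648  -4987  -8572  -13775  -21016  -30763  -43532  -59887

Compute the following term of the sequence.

First differences: -2339  -3585  -5203  -7241  -9747  -12769  -16355
Second differences: -1246  -1618  -2038  -2506  -3022  -3586
Third differences: -372  -420  -468  -516  -564
Fourth differences: -48  -48  -48  -48
Constant fourth difference = -48, so extend:
-564 − 48 = -612;  -3586 − 612 = -4198;  -16355 − 4198 = -20553;  -59887 − 20553 = -80440

-80440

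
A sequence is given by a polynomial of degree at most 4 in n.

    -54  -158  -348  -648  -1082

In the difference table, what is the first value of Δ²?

First differences: -104, -190, -300, -434
Second differences: -86, -110, -134
Third differences: -24, -24

-86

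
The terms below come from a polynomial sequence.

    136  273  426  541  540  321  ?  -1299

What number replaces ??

Using the first 6 terms:
Δ: 137, 153, 115, -1, -219
Δ²: 16, -38, -116, -218
Δ³: -54, -78, -102
Δ⁴: -24, -24
Constant fourth difference = -24.
Extend forward: -102 − 24 = -126;  -218 − 126 = -344;  -219 − 344 = -563;  321 − 563 = -242

-242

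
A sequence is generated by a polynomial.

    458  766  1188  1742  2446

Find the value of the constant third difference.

D1: 308, 422, 554, 704
D2: 114, 132, 150
D3: 18, 18

18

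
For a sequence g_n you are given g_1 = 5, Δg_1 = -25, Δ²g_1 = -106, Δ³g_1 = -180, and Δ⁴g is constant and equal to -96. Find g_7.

-6775

Build the table forward from the leading diagonal:
D4: -96, -96, -96, -96, -96, -96, -96
D3: -180, -276, -372, -468, -564, -660, -756
D2: -106, -286, -562, -934, -1402, -1966, -2626
D1: -25, -131, -417, -979, -1913, -3315, -5281
g: 5, -20, -151, -568, -1547, -3460, -6775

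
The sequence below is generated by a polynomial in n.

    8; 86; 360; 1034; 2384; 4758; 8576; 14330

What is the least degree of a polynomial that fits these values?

4

First differences: 78, 274, 674, 1350, 2374, 3818, 5754
Second differences: 196, 400, 676, 1024, 1444, 1936
Third differences: 204, 276, 348, 420, 492
Fourth differences: 72, 72, 72, 72
The fourth differences are constant, so the polynomial has degree 4.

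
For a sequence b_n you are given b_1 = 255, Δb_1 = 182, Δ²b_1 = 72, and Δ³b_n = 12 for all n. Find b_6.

2005

Build the table forward from the leading diagonal:
Δ³: 12  12  12  12  12  12
Δ²: 72  84  96  108  120  132
Δ: 182  254  338  434  542  662
b: 255  437  691  1029  1463  2005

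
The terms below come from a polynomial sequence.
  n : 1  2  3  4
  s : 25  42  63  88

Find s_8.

228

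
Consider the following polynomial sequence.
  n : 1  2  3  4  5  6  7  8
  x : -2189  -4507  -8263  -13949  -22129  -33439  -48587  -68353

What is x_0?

-889

Δ: -2318, -3756, -5686, -8180, -11310, -15148, -19766
Δ²: -1438, -1930, -2494, -3130, -3838, -4618
Δ³: -492, -564, -636, -708, -780
Δ⁴: -72, -72, -72, -72
The fourth differences are constant at -72.
Work back: -492 + 72 = -420;  -1438 + 420 = -1018;  -2318 + 1018 = -1300;  -2189 + 1300 = -889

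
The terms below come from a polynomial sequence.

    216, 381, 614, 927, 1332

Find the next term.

1841

First differences: 165, 233, 313, 405
Second differences: 68, 80, 92
Third differences: 12, 12
Third differences constant at 12.
92 + 12 = 104;  405 + 104 = 509;  1332 + 509 = 1841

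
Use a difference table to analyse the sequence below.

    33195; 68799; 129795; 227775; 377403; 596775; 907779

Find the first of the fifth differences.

D1: 35604, 60996, 97980, 149628, 219372, 311004
D2: 25392, 36984, 51648, 69744, 91632
D3: 11592, 14664, 18096, 21888
D4: 3072, 3432, 3792
D5: 360, 360

360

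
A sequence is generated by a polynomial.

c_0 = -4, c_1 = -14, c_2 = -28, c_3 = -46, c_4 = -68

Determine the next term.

First differences: -10, -14, -18, -22
Second differences: -4, -4, -4
Constant second difference = -4, so extend:
-22 − 4 = -26;  -68 − 26 = -94

-94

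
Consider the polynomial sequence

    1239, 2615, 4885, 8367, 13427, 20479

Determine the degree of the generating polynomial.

4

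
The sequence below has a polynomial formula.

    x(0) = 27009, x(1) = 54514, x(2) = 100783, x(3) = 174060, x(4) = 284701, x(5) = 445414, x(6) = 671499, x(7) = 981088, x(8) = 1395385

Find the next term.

1938906

D1: 27505  46269  73277  110641  160713  226085  309589  414297
D2: 18764  27008  37364  50072  65372  83504  104708
D3: 8244  10356  12708  15300  18132  21204
D4: 2112  2352  2592  2832  3072
D5: 240  240  240  240
Fifth differences constant at 240.
3072 + 240 = 3312;  21204 + 3312 = 24516;  104708 + 24516 = 129224;  414297 + 129224 = 543521;  1395385 + 543521 = 1938906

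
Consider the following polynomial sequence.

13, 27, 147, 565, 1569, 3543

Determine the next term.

6967

Δ: 14, 120, 418, 1004, 1974
Δ²: 106, 298, 586, 970
Δ³: 192, 288, 384
Δ⁴: 96, 96
Constant fourth difference = 96, so extend:
384 + 96 = 480;  970 + 480 = 1450;  1974 + 1450 = 3424;  3543 + 3424 = 6967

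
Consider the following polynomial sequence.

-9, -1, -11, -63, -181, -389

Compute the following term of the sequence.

-711

8, -10, -52, -118, -208
-18, -42, -66, -90
-24, -24, -24
The third differences are constant (-24).
-90 − 24 = -114;  -208 − 114 = -322;  -389 − 322 = -711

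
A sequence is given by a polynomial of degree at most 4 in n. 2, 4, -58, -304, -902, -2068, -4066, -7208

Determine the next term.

-11854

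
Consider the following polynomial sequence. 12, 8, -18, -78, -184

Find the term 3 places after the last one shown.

Δ: -4 , -26 , -60 , -106
Δ²: -22 , -34 , -46
Δ³: -12 , -12
The third differences are constant (-12).
-46 − 12 = -58;  -106 − 58 = -164;  -184 − 164 = -348
-58 − 12 = -70;  -164 − 70 = -234;  -348 − 234 = -582
-70 − 12 = -82;  -234 − 82 = -316;  -582 − 316 = -898

-898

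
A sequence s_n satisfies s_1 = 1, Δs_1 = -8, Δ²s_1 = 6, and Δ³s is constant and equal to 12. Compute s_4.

7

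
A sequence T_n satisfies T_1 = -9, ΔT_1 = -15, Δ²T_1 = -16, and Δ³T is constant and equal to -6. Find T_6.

Build the table forward from the leading diagonal:
Δ³: -6, -6, -6, -6, -6, -6
Δ²: -16, -22, -28, -34, -40, -46
Δ: -15, -31, -53, -81, -115, -155
T: -9, -24, -55, -108, -189, -304

-304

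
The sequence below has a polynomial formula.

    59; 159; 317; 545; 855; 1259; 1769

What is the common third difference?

First differences: 100, 158, 228, 310, 404, 510
Second differences: 58, 70, 82, 94, 106
Third differences: 12, 12, 12, 12

12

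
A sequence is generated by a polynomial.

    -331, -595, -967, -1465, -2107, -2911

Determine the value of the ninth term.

Δ: -264, -372, -498, -642, -804
Δ²: -108, -126, -144, -162
Δ³: -18, -18, -18
The third differences are constant (-18).
-162 − 18 = -180;  -804 − 180 = -984;  -2911 − 984 = -3895
-180 − 18 = -198;  -984 − 198 = -1182;  -3895 − 1182 = -5077
-198 − 18 = -216;  -1182 − 216 = -1398;  -5077 − 1398 = -6475

-6475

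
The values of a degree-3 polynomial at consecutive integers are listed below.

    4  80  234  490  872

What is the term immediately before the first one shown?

-18

D1: 76, 154, 256, 382
D2: 78, 102, 126
D3: 24, 24
The third differences are constant at 24.
Work back: 78 − 24 = 54;  76 − 54 = 22;  4 − 22 = -18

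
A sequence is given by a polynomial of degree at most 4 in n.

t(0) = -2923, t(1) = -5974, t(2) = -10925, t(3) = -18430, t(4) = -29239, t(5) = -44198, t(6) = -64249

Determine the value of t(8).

-123875

Δ: -3051, -4951, -7505, -10809, -14959, -20051
Δ²: -1900, -2554, -3304, -4150, -5092
Δ³: -654, -750, -846, -942
Δ⁴: -96, -96, -96
The fourth differences are constant (-96).
-942 − 96 = -1038;  -5092 − 1038 = -6130;  -20051 − 6130 = -26181;  -64249 − 26181 = -90430
-1038 − 96 = -1134;  -6130 − 1134 = -7264;  -26181 − 7264 = -33445;  -90430 − 33445 = -123875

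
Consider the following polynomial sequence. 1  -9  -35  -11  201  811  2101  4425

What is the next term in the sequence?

8209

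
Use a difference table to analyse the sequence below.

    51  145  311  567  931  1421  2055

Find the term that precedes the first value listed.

11

Δ: 94  166  256  364  490  634
Δ²: 72  90  108  126  144
Δ³: 18  18  18  18
The third differences are constant at 18.
Work back: 72 − 18 = 54;  94 − 54 = 40;  51 − 40 = 11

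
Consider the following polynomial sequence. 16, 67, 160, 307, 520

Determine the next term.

811

51, 93, 147, 213
42, 54, 66
12, 12
Third differences constant at 12.
66 + 12 = 78;  213 + 78 = 291;  520 + 291 = 811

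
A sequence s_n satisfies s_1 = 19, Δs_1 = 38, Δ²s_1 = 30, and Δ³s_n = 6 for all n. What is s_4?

229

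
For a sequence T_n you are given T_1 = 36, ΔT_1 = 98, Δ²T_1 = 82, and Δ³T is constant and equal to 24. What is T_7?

Build the table forward from the leading diagonal:
D3: 24, 24, 24, 24, 24, 24, 24
D2: 82, 106, 130, 154, 178, 202, 226
D1: 98, 180, 286, 416, 570, 748, 950
T: 36, 134, 314, 600, 1016, 1586, 2334

2334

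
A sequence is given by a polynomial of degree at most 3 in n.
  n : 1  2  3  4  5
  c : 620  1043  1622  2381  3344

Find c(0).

423  579  759  963
156  180  204
24  24
The third differences are constant at 24.
Work back: 156 − 24 = 132;  423 − 132 = 291;  620 − 291 = 329

329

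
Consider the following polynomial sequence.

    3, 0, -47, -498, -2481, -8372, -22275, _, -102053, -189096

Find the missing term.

-50502

Using the first 7 terms:
-3, -47, -451, -1983, -5891, -13903
-44, -404, -1532, -3908, -8012
-360, -1128, -2376, -4104
-768, -1248, -1728
-480, -480
Constant fifth difference = -480.
Extend forward: -1728 − 480 = -2208;  -4104 − 2208 = -6312;  -8012 − 6312 = -14324;  -13903 − 14324 = -28227;  -22275 − 28227 = -50502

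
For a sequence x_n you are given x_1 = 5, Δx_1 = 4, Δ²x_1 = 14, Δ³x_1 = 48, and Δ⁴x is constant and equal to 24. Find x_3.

27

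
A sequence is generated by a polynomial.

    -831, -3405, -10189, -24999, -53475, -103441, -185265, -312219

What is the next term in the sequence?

-500839

First differences: -2574, -6784, -14810, -28476, -49966, -81824, -126954
Second differences: -4210, -8026, -13666, -21490, -31858, -45130
Third differences: -3816, -5640, -7824, -10368, -13272
Fourth differences: -1824, -2184, -2544, -2904
Fifth differences: -360, -360, -360
Constant fifth difference = -360, so extend:
-2904 − 360 = -3264;  -13272 − 3264 = -16536;  -45130 − 16536 = -61666;  -126954 − 61666 = -188620;  -312219 − 188620 = -500839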